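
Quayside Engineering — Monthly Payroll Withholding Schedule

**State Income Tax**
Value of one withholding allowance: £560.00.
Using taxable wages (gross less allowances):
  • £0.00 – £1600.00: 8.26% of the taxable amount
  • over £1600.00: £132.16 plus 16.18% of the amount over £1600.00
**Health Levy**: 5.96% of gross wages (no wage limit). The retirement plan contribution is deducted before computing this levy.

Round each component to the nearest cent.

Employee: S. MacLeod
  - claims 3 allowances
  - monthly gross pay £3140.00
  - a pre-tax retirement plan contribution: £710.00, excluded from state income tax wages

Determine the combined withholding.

State Income Tax: taxable = £3140.00 − £710.00 − 3×£560.00 = £750.00
  8.26% × £750.00 = £61.95
Health Levy: 5.96% × £2430.00 = £144.83
Total: £61.95 + £144.83 = £206.78

£206.78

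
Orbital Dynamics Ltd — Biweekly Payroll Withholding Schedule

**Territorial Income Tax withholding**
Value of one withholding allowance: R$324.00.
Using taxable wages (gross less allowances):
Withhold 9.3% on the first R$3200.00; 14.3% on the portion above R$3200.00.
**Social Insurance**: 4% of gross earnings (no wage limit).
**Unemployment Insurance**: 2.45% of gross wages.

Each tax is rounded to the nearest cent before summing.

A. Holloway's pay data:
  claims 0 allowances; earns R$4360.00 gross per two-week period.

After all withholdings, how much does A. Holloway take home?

Territorial Income Tax: taxable = R$4360.00
  R$297.60 + 14.3% × (R$4360.00 − R$3200.00) = R$297.60 + 14.3% × R$1160.00 = R$463.48
Social Insurance: 4% × R$4360.00 = R$174.40
Unemployment Insurance: 2.45% × R$4360.00 = R$106.82
Total withheld: R$463.48 + R$174.40 + R$106.82 = R$744.70
Net pay: R$4360.00 − R$744.70 = R$3615.30

R$3615.30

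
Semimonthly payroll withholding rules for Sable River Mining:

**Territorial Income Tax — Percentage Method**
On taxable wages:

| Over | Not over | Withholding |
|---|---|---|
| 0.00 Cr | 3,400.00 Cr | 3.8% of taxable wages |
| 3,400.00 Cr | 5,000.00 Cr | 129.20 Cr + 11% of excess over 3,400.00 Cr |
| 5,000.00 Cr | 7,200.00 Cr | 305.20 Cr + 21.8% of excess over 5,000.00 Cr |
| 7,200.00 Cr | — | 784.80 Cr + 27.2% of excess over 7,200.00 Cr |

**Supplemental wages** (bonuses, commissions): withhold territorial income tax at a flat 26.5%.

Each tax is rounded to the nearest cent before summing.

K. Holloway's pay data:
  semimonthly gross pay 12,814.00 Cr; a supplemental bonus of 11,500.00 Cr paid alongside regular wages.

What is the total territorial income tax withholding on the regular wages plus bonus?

5,359.31 Cr

Territorial Income Tax: taxable = 12,814.00 Cr
  784.80 Cr + 27.2% × (12,814.00 Cr − 7,200.00 Cr) = 784.80 Cr + 27.2% × 5,614.00 Cr = 2,311.81 Cr
Supplemental (26.5% flat on bonus): 26.5% × 11,500.00 Cr = 3,047.50 Cr
Total territorial income tax: 2,311.81 Cr + 3,047.50 Cr = 5,359.31 Cr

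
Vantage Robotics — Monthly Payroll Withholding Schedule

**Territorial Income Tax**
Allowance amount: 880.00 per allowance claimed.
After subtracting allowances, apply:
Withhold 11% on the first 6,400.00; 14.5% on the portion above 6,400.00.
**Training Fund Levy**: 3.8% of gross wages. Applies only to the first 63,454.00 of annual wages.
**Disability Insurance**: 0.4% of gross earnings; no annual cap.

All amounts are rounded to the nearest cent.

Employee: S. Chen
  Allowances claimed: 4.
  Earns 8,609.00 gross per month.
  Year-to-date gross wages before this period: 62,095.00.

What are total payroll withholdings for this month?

Territorial Income Tax: taxable = 8,609.00 − 4×880.00 = 5,089.00
  11% × 5,089.00 = 559.79
Training Fund Levy: cap 63,454.00 − YTD 62,095.00 = 1,359.00 subject; 3.8% × 1,359.00 = 51.64
Disability Insurance: 0.4% × 8,609.00 = 34.44
Total: 559.79 + 51.64 + 34.44 = 645.87

645.87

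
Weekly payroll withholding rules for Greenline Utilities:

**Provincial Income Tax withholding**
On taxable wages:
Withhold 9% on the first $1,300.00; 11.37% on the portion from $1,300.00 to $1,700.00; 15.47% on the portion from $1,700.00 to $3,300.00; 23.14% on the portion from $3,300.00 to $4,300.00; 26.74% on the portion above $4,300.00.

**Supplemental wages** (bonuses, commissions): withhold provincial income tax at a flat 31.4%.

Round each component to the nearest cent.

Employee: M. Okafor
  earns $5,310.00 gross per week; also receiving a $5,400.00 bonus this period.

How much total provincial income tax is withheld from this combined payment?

Provincial Income Tax: taxable = $5,310.00
  $641.40 + 26.74% × ($5,310.00 − $4,300.00) = $641.40 + 26.74% × $1,010.00 = $911.47
Supplemental (31.4% flat on bonus): 31.4% × $5,400.00 = $1,695.60
Total provincial income tax: $911.47 + $1,695.60 = $2,607.07

$2,607.07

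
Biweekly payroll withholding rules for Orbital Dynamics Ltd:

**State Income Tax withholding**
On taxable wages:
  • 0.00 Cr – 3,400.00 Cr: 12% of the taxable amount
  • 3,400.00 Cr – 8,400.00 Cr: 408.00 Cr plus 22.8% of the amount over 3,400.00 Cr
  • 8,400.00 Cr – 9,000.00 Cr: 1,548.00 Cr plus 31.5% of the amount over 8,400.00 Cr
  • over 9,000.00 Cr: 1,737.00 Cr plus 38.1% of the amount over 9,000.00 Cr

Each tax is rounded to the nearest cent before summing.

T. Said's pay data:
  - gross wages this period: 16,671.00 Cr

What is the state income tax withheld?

4,659.65 Cr

State Income Tax: taxable = 16,671.00 Cr
  1,737.00 Cr + 38.1% × (16,671.00 Cr − 9,000.00 Cr) = 1,737.00 Cr + 38.1% × 7,671.00 Cr = 4,659.65 Cr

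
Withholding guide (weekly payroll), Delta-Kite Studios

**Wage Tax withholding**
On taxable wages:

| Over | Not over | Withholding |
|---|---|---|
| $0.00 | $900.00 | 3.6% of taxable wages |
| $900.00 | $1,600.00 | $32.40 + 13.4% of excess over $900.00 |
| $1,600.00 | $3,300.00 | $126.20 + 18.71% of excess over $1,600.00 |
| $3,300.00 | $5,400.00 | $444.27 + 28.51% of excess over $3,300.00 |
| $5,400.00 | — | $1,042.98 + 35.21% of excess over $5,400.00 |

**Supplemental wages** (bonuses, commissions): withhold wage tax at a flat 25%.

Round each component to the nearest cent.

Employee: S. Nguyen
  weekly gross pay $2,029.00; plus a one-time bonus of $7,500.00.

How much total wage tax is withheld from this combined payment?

$2,081.47

Wage Tax: taxable = $2,029.00
  $126.20 + 18.71% × ($2,029.00 − $1,600.00) = $126.20 + 18.71% × $429.00 = $206.47
Supplemental (25% flat on bonus): 25% × $7,500.00 = $1,875.00
Total wage tax: $206.47 + $1,875.00 = $2,081.47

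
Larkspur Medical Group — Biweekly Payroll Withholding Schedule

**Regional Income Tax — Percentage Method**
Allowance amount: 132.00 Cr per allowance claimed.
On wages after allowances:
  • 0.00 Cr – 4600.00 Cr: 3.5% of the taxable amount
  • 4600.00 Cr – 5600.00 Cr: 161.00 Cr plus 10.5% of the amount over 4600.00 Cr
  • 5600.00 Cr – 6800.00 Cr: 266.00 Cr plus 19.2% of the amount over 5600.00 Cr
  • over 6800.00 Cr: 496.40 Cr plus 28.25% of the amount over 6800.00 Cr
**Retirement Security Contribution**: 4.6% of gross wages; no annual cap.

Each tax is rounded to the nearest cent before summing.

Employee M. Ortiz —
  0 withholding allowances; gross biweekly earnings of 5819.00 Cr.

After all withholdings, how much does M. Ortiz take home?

5243.28 Cr

Regional Income Tax: taxable = 5819.00 Cr
  266.00 Cr + 19.2% × (5819.00 Cr − 5600.00 Cr) = 266.00 Cr + 19.2% × 219.00 Cr = 308.05 Cr
Retirement Security Contribution: 4.6% × 5819.00 Cr = 267.67 Cr
Total withheld: 308.05 Cr + 267.67 Cr = 575.72 Cr
Net pay: 5819.00 Cr − 575.72 Cr = 5243.28 Cr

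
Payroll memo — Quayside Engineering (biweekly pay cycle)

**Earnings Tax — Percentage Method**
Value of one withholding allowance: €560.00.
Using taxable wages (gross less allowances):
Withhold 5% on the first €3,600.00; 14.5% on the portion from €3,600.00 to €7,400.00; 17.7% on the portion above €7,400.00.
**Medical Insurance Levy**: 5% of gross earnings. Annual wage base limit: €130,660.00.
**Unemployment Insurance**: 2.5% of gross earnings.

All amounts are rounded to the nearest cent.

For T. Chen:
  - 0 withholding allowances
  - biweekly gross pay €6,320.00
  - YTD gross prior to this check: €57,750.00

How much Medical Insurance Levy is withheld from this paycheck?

Medical Insurance Levy: 5% × €6,320.00 = €316.00

€316.00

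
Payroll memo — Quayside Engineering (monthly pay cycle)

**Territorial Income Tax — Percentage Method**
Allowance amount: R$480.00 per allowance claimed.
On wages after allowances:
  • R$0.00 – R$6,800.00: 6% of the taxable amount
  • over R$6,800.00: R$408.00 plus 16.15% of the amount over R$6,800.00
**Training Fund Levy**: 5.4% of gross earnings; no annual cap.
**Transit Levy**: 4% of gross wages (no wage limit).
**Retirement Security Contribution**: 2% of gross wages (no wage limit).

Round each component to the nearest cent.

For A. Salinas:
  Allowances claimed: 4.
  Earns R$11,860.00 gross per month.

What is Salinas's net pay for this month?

Territorial Income Tax: taxable = R$11,860.00 − 4×R$480.00 = R$9,940.00
  R$408.00 + 16.15% × (R$9,940.00 − R$6,800.00) = R$408.00 + 16.15% × R$3,140.00 = R$915.11
Training Fund Levy: 5.4% × R$11,860.00 = R$640.44
Transit Levy: 4% × R$11,860.00 = R$474.40
Retirement Security Contribution: 2% × R$11,860.00 = R$237.20
Total withheld: R$915.11 + R$640.44 + R$474.40 + R$237.20 = R$2,267.15
Net pay: R$11,860.00 − R$2,267.15 = R$9,592.85

R$9,592.85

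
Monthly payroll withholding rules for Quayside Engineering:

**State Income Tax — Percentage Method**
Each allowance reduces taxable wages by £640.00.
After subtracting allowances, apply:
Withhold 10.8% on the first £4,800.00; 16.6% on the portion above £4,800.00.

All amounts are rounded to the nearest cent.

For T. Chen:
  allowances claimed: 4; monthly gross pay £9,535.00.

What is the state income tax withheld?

£879.45

State Income Tax: taxable = £9,535.00 − 4×£640.00 = £6,975.00
  £518.40 + 16.6% × (£6,975.00 − £4,800.00) = £518.40 + 16.6% × £2,175.00 = £879.45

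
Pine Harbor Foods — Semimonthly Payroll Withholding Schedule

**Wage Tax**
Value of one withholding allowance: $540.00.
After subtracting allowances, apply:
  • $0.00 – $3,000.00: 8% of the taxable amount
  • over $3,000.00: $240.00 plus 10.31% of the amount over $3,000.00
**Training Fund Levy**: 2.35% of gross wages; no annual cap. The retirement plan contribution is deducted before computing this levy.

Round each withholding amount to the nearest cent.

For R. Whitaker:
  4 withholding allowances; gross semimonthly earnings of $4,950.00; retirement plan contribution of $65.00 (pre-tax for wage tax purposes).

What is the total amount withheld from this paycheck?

Wage Tax: taxable = $4,950.00 − $65.00 − 4×$540.00 = $2,725.00
  8% × $2,725.00 = $218.00
Training Fund Levy: 2.35% × $4,885.00 = $114.80
Total: $218.00 + $114.80 = $332.80

$332.80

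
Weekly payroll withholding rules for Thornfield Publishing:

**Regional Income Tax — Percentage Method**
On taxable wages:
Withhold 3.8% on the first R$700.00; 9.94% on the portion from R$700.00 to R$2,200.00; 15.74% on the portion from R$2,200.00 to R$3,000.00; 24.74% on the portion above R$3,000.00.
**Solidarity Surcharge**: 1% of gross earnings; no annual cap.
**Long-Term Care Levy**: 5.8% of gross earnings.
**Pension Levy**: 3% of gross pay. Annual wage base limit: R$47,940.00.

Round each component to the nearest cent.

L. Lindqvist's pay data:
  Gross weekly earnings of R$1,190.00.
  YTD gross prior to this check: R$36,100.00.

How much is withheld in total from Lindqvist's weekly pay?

Regional Income Tax: taxable = R$1,190.00
  R$26.60 + 9.94% × (R$1,190.00 − R$700.00) = R$26.60 + 9.94% × R$490.00 = R$75.31
Solidarity Surcharge: 1% × R$1,190.00 = R$11.90
Long-Term Care Levy: 5.8% × R$1,190.00 = R$69.02
Pension Levy: 3% × R$1,190.00 = R$35.70
Total: R$75.31 + R$11.90 + R$69.02 + R$35.70 = R$191.93

R$191.93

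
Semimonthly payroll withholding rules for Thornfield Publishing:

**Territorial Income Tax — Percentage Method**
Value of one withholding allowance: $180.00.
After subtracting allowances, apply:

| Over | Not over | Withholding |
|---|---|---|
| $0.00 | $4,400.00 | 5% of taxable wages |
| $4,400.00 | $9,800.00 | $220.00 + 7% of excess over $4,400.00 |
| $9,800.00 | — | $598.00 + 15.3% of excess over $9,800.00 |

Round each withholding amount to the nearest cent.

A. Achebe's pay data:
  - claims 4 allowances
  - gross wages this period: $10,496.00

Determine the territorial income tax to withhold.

Territorial Income Tax: taxable = $10,496.00 − 4×$180.00 = $9,776.00
  $220.00 + 7% × ($9,776.00 − $4,400.00) = $220.00 + 7% × $5,376.00 = $596.32

$596.32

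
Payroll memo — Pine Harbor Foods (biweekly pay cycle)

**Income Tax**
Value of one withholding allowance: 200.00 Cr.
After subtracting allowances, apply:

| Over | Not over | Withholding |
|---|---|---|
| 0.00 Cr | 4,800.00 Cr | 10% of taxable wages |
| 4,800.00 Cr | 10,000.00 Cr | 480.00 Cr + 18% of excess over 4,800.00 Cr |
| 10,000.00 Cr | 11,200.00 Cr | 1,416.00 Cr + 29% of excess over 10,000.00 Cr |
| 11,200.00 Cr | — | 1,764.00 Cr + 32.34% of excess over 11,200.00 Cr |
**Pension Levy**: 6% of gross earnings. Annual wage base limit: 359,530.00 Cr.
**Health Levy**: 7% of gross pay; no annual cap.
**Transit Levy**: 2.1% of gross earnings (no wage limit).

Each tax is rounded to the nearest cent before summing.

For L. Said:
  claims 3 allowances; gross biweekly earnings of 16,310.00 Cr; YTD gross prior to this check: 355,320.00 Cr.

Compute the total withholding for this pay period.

4,959.34 Cr

Income Tax: taxable = 16,310.00 Cr − 3×200.00 Cr = 15,710.00 Cr
  1,764.00 Cr + 32.34% × (15,710.00 Cr − 11,200.00 Cr) = 1,764.00 Cr + 32.34% × 4,510.00 Cr = 3,222.53 Cr
Pension Levy: cap 359,530.00 Cr − YTD 355,320.00 Cr = 4,210.00 Cr subject; 6% × 4,210.00 Cr = 252.60 Cr
Health Levy: 7% × 16,310.00 Cr = 1,141.70 Cr
Transit Levy: 2.1% × 16,310.00 Cr = 342.51 Cr
Total: 3,222.53 Cr + 252.60 Cr + 1,141.70 Cr + 342.51 Cr = 4,959.34 Cr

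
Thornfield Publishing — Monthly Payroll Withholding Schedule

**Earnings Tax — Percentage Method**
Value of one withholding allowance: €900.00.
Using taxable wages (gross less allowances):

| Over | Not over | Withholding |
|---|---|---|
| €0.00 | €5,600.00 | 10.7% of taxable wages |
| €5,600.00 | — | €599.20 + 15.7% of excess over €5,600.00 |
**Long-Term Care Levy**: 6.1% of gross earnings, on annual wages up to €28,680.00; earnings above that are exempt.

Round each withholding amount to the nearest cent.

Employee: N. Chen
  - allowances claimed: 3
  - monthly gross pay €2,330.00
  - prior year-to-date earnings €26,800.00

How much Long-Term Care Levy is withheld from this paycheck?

Long-Term Care Levy: cap €28,680.00 − YTD €26,800.00 = €1,880.00 subject; 6.1% × €1,880.00 = €114.68

€114.68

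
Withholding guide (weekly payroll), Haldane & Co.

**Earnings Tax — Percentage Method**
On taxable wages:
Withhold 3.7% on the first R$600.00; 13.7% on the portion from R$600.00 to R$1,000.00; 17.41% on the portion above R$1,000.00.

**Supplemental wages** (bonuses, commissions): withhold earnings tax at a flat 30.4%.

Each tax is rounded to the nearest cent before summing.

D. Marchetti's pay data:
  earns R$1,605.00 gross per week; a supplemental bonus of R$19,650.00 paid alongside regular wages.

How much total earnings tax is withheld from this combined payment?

Earnings Tax: taxable = R$1,605.00
  R$77.00 + 17.41% × (R$1,605.00 − R$1,000.00) = R$77.00 + 17.41% × R$605.00 = R$182.33
Supplemental (30.4% flat on bonus): 30.4% × R$19,650.00 = R$5,973.60
Total earnings tax: R$182.33 + R$5,973.60 = R$6,155.93

R$6,155.93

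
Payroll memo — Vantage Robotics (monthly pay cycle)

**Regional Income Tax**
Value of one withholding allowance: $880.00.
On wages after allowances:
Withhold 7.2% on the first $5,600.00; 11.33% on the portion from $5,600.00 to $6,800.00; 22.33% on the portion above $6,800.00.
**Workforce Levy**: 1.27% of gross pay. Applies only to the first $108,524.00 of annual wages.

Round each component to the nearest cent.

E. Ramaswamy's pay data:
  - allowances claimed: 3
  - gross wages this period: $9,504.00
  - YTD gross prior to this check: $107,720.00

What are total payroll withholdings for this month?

Regional Income Tax: taxable = $9,504.00 − 3×$880.00 = $6,864.00
  $539.16 + 22.33% × ($6,864.00 − $6,800.00) = $539.16 + 22.33% × $64.00 = $553.45
Workforce Levy: cap $108,524.00 − YTD $107,720.00 = $804.00 subject; 1.27% × $804.00 = $10.21
Total: $553.45 + $10.21 = $563.66

$563.66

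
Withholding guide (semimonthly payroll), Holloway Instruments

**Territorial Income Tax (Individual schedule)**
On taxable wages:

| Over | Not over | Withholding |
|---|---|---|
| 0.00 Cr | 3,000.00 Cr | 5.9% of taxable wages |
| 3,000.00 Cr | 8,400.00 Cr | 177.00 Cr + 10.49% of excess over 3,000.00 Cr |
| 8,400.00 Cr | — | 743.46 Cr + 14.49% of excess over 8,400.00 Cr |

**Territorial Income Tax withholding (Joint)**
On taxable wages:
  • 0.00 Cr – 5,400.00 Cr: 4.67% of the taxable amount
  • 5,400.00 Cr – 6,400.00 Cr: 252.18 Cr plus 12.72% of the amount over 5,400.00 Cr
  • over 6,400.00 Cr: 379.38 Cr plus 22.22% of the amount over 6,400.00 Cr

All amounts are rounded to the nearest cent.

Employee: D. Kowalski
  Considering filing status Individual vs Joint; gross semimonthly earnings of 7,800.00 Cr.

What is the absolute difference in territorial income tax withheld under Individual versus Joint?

Territorial Income Tax (Individual): taxable = 7,800.00 Cr
  177.00 Cr + 10.49% × (7,800.00 Cr − 3,000.00 Cr) = 177.00 Cr + 10.49% × 4,800.00 Cr = 680.52 Cr
Territorial Income Tax (Joint): taxable = 7,800.00 Cr
  379.38 Cr + 22.22% × (7,800.00 Cr − 6,400.00 Cr) = 379.38 Cr + 22.22% × 1,400.00 Cr = 690.46 Cr
Difference: |680.52 Cr − 690.46 Cr| = 9.94 Cr (higher under Joint)

9.94 Cr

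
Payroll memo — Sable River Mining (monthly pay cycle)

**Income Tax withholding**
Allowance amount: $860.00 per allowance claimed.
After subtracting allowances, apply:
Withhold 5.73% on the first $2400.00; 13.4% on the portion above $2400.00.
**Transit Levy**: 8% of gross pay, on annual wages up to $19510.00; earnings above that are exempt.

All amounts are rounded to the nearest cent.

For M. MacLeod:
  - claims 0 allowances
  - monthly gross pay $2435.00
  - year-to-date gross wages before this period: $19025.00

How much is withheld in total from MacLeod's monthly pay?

Income Tax: taxable = $2435.00
  $137.52 + 13.4% × ($2435.00 − $2400.00) = $137.52 + 13.4% × $35.00 = $142.21
Transit Levy: cap $19510.00 − YTD $19025.00 = $485.00 subject; 8% × $485.00 = $38.80
Total: $142.21 + $38.80 = $181.01

$181.01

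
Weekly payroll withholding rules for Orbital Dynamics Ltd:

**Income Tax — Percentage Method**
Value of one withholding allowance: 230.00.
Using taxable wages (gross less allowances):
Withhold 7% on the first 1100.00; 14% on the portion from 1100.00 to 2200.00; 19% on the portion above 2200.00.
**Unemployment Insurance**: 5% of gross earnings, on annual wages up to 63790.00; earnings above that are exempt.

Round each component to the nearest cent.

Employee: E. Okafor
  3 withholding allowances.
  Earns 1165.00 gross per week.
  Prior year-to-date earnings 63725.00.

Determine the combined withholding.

36.50

Income Tax: taxable = 1165.00 − 3×230.00 = 475.00
  7% × 475.00 = 33.25
Unemployment Insurance: cap 63790.00 − YTD 63725.00 = 65.00 subject; 5% × 65.00 = 3.25
Total: 33.25 + 3.25 = 36.50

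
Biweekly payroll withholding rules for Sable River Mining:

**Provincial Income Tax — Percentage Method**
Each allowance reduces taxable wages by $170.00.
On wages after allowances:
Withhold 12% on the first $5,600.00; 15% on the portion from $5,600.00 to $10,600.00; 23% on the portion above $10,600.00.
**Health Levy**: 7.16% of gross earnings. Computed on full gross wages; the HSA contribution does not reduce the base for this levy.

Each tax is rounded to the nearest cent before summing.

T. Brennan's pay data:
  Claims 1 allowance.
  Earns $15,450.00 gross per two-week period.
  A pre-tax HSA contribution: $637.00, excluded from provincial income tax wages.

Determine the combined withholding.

$3,458.11

Provincial Income Tax: taxable = $15,450.00 − $637.00 − 1×$170.00 = $14,643.00
  $1,422.00 + 23% × ($14,643.00 − $10,600.00) = $1,422.00 + 23% × $4,043.00 = $2,351.89
Health Levy: 7.16% × $15,450.00 = $1,106.22
Total: $2,351.89 + $1,106.22 = $3,458.11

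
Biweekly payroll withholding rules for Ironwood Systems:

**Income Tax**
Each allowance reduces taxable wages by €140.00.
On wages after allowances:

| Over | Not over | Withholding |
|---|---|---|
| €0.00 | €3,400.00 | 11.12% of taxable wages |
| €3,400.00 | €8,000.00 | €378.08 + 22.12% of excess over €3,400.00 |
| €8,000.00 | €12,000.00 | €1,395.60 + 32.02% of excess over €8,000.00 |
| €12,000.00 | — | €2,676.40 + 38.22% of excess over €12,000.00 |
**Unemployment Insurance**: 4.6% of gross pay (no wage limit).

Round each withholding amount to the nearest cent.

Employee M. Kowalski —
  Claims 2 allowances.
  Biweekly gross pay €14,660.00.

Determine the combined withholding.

Income Tax: taxable = €14,660.00 − 2×€140.00 = €14,380.00
  €2,676.40 + 38.22% × (€14,380.00 − €12,000.00) = €2,676.40 + 38.22% × €2,380.00 = €3,586.04
Unemployment Insurance: 4.6% × €14,660.00 = €674.36
Total: €3,586.04 + €674.36 = €4,260.40

€4,260.40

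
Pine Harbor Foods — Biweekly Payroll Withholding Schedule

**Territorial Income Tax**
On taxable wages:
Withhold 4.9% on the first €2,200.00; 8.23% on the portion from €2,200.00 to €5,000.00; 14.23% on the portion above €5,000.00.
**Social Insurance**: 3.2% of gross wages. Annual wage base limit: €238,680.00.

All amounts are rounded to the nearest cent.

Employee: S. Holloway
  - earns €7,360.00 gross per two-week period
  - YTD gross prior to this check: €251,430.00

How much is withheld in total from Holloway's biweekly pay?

Territorial Income Tax: taxable = €7,360.00
  €338.24 + 14.23% × (€7,360.00 − €5,000.00) = €338.24 + 14.23% × €2,360.00 = €674.07
Social Insurance: YTD €251,430.00 ≥ cap €238,680.00 → €0.00
Total: €674.07 + €0.00 = €674.07

€674.07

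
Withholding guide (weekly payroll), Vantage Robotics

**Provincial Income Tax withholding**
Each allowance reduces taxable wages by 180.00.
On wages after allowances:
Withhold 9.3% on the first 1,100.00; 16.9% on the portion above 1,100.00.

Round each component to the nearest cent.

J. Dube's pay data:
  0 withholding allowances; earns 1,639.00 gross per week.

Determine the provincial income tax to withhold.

Provincial Income Tax: taxable = 1,639.00
  102.30 + 16.9% × (1,639.00 − 1,100.00) = 102.30 + 16.9% × 539.00 = 193.39

193.39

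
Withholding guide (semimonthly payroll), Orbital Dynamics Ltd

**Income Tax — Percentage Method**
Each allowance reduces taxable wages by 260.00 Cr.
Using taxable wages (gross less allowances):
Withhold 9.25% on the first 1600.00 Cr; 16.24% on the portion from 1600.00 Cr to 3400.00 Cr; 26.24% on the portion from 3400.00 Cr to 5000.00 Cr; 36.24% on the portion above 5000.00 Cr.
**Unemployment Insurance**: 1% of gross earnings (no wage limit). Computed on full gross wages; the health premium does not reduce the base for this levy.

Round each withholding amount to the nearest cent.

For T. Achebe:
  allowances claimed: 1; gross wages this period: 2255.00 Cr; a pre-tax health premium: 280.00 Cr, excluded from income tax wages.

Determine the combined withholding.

189.23 Cr

Income Tax: taxable = 2255.00 Cr − 280.00 Cr − 1×260.00 Cr = 1715.00 Cr
  148.00 Cr + 16.24% × (1715.00 Cr − 1600.00 Cr) = 148.00 Cr + 16.24% × 115.00 Cr = 166.68 Cr
Unemployment Insurance: 1% × 2255.00 Cr = 22.55 Cr
Total: 166.68 Cr + 22.55 Cr = 189.23 Cr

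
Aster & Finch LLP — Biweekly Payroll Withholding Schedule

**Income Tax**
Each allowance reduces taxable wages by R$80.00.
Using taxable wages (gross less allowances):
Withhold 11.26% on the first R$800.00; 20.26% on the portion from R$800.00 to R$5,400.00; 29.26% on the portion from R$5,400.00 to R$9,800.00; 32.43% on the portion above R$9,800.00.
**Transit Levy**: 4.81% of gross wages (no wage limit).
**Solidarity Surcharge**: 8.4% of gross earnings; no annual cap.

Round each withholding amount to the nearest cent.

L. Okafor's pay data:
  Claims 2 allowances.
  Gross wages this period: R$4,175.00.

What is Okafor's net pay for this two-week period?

R$2,882.04

Income Tax: taxable = R$4,175.00 − 2×R$80.00 = R$4,015.00
  R$90.08 + 20.26% × (R$4,015.00 − R$800.00) = R$90.08 + 20.26% × R$3,215.00 = R$741.44
Transit Levy: 4.81% × R$4,175.00 = R$200.82
Solidarity Surcharge: 8.4% × R$4,175.00 = R$350.70
Total withheld: R$741.44 + R$200.82 + R$350.70 = R$1,292.96
Net pay: R$4,175.00 − R$1,292.96 = R$2,882.04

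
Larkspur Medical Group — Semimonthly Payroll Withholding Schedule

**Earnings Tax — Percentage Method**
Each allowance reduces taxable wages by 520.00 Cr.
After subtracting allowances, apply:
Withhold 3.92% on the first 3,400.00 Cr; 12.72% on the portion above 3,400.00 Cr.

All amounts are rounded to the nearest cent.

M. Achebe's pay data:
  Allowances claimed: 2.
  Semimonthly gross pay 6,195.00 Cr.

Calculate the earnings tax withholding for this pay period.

356.52 Cr

Earnings Tax: taxable = 6,195.00 Cr − 2×520.00 Cr = 5,155.00 Cr
  133.28 Cr + 12.72% × (5,155.00 Cr − 3,400.00 Cr) = 133.28 Cr + 12.72% × 1,755.00 Cr = 356.52 Cr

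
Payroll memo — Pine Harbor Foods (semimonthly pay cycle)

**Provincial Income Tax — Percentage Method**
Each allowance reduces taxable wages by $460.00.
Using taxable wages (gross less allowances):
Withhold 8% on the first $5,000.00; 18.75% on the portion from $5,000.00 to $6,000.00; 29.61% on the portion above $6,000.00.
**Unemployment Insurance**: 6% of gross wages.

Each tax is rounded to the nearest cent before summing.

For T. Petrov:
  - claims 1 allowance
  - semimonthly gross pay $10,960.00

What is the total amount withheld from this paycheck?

$2,577.55

Provincial Income Tax: taxable = $10,960.00 − 1×$460.00 = $10,500.00
  $587.50 + 29.61% × ($10,500.00 − $6,000.00) = $587.50 + 29.61% × $4,500.00 = $1,919.95
Unemployment Insurance: 6% × $10,960.00 = $657.60
Total: $1,919.95 + $657.60 = $2,577.55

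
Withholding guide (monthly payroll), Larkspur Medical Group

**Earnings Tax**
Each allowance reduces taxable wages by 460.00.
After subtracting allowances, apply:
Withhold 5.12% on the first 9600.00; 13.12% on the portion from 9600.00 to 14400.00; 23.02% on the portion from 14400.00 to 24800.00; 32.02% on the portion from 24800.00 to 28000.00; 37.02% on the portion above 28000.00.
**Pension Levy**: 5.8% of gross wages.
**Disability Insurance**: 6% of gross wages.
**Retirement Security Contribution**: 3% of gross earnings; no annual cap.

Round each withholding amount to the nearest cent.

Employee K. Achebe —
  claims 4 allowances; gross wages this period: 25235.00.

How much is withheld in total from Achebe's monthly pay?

6926.71

Earnings Tax: taxable = 25235.00 − 4×460.00 = 23395.00
  1121.28 + 23.02% × (23395.00 − 14400.00) = 1121.28 + 23.02% × 8995.00 = 3191.93
Pension Levy: 5.8% × 25235.00 = 1463.63
Disability Insurance: 6% × 25235.00 = 1514.10
Retirement Security Contribution: 3% × 25235.00 = 757.05
Total: 3191.93 + 1463.63 + 1514.10 + 757.05 = 6926.71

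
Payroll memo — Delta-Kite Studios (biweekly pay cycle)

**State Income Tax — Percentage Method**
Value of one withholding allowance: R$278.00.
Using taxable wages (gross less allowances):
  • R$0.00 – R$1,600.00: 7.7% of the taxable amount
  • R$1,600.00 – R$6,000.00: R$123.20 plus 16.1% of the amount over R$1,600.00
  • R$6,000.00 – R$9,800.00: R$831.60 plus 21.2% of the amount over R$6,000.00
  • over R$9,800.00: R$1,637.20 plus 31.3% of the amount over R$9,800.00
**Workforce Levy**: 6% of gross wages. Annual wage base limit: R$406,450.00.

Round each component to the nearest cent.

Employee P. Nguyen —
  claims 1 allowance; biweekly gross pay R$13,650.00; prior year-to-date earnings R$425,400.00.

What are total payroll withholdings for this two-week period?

R$2,755.24

State Income Tax: taxable = R$13,650.00 − 1×R$278.00 = R$13,372.00
  R$1,637.20 + 31.3% × (R$13,372.00 − R$9,800.00) = R$1,637.20 + 31.3% × R$3,572.00 = R$2,755.24
Workforce Levy: YTD R$425,400.00 ≥ cap R$406,450.00 → R$0.00
Total: R$2,755.24 + R$0.00 = R$2,755.24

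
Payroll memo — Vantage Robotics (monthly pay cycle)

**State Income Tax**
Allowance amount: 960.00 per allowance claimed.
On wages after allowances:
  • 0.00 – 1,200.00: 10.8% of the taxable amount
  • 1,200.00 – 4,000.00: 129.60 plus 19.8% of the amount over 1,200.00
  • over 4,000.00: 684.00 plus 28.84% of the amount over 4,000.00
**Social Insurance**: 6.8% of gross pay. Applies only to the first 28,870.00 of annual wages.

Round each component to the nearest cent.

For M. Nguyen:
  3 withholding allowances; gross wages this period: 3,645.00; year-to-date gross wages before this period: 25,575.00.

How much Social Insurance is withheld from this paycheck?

224.06

Social Insurance: cap 28,870.00 − YTD 25,575.00 = 3,295.00 subject; 6.8% × 3,295.00 = 224.06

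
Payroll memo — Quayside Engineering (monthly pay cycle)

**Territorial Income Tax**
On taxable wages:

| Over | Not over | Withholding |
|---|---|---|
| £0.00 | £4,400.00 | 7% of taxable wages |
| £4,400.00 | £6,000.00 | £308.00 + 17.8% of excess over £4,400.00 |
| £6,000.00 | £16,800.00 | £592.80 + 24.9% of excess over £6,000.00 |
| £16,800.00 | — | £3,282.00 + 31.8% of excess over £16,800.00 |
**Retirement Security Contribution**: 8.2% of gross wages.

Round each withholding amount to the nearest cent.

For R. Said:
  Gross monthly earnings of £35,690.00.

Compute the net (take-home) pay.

£23,474.40

Territorial Income Tax: taxable = £35,690.00
  £3,282.00 + 31.8% × (£35,690.00 − £16,800.00) = £3,282.00 + 31.8% × £18,890.00 = £9,289.02
Retirement Security Contribution: 8.2% × £35,690.00 = £2,926.58
Total withheld: £9,289.02 + £2,926.58 = £12,215.60
Net pay: £35,690.00 − £12,215.60 = £23,474.40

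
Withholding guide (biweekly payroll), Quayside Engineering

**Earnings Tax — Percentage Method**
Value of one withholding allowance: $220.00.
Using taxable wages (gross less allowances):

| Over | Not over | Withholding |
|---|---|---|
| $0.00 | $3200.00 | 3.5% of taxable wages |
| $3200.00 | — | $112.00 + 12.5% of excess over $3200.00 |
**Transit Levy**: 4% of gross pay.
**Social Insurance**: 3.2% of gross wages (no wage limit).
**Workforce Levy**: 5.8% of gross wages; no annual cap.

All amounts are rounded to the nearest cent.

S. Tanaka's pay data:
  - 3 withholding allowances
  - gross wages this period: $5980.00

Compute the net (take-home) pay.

Earnings Tax: taxable = $5980.00 − 3×$220.00 = $5320.00
  $112.00 + 12.5% × ($5320.00 − $3200.00) = $112.00 + 12.5% × $2120.00 = $377.00
Transit Levy: 4% × $5980.00 = $239.20
Social Insurance: 3.2% × $5980.00 = $191.36
Workforce Levy: 5.8% × $5980.00 = $346.84
Total withheld: $377.00 + $239.20 + $191.36 + $346.84 = $1154.40
Net pay: $5980.00 − $1154.40 = $4825.60

$4825.60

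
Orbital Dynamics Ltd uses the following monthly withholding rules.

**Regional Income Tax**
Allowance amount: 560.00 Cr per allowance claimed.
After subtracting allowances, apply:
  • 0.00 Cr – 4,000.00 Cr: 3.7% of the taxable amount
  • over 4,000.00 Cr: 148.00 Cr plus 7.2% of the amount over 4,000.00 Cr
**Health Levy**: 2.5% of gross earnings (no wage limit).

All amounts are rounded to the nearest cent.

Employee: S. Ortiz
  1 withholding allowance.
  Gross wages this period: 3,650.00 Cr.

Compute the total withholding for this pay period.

205.58 Cr

Regional Income Tax: taxable = 3,650.00 Cr − 1×560.00 Cr = 3,090.00 Cr
  3.7% × 3,090.00 Cr = 114.33 Cr
Health Levy: 2.5% × 3,650.00 Cr = 91.25 Cr
Total: 114.33 Cr + 91.25 Cr = 205.58 Cr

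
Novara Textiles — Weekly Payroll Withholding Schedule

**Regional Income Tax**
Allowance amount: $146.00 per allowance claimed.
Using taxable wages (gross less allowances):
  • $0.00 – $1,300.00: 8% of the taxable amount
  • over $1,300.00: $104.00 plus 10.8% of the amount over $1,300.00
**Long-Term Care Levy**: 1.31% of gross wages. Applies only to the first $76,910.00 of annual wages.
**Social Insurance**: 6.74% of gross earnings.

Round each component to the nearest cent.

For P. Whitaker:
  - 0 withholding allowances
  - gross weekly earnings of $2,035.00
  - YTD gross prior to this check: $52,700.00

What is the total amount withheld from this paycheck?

$347.20

Regional Income Tax: taxable = $2,035.00
  $104.00 + 10.8% × ($2,035.00 − $1,300.00) = $104.00 + 10.8% × $735.00 = $183.38
Long-Term Care Levy: 1.31% × $2,035.00 = $26.66
Social Insurance: 6.74% × $2,035.00 = $137.16
Total: $183.38 + $26.66 + $137.16 = $347.20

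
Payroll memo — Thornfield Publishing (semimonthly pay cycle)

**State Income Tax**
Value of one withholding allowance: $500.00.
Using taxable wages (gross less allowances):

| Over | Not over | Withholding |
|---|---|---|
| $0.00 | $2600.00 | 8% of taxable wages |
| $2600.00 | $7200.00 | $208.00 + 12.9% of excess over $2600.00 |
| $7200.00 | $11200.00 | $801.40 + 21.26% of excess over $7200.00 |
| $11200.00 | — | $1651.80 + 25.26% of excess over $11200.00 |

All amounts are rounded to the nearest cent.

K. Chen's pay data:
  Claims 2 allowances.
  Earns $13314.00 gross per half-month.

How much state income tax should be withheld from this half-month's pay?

State Income Tax: taxable = $13314.00 − 2×$500.00 = $12314.00
  $1651.80 + 25.26% × ($12314.00 − $11200.00) = $1651.80 + 25.26% × $1114.00 = $1933.20

$1933.20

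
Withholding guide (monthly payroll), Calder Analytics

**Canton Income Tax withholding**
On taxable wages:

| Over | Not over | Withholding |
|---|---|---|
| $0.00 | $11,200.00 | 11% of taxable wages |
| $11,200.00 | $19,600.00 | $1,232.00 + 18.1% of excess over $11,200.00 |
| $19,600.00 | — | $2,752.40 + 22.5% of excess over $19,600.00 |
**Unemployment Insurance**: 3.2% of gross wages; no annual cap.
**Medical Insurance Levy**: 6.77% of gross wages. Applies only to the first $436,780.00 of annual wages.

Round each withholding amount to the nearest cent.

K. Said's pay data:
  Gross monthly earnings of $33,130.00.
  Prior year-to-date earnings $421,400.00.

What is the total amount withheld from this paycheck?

$7,898.04

Canton Income Tax: taxable = $33,130.00
  $2,752.40 + 22.5% × ($33,130.00 − $19,600.00) = $2,752.40 + 22.5% × $13,530.00 = $5,796.65
Unemployment Insurance: 3.2% × $33,130.00 = $1,060.16
Medical Insurance Levy: cap $436,780.00 − YTD $421,400.00 = $15,380.00 subject; 6.77% × $15,380.00 = $1,041.23
Total: $5,796.65 + $1,060.16 + $1,041.23 = $7,898.04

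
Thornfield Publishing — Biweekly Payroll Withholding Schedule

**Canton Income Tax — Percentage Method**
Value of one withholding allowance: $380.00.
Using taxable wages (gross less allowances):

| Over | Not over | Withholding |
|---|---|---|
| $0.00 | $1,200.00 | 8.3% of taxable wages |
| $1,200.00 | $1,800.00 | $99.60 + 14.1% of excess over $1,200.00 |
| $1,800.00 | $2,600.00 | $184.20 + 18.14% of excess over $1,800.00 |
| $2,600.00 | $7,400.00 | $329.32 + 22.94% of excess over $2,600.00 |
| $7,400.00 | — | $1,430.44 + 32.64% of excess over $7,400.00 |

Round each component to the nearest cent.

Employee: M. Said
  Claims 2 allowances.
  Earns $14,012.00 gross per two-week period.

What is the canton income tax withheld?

$3,340.53

Canton Income Tax: taxable = $14,012.00 − 2×$380.00 = $13,252.00
  $1,430.44 + 32.64% × ($13,252.00 − $7,400.00) = $1,430.44 + 32.64% × $5,852.00 = $3,340.53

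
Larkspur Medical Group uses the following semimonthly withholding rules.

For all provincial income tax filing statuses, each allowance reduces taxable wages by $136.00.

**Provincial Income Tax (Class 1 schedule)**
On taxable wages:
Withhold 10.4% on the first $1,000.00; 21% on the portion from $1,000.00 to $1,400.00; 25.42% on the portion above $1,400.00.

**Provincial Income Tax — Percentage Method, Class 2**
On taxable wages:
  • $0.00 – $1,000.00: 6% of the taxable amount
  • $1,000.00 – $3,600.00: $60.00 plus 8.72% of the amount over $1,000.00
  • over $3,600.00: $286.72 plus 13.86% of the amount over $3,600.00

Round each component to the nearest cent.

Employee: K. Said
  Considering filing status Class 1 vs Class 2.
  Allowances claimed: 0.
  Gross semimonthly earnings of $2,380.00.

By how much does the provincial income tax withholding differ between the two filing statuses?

$256.78

Provincial Income Tax (Class 1): taxable = $2,380.00
  $188.00 + 25.42% × ($2,380.00 − $1,400.00) = $188.00 + 25.42% × $980.00 = $437.12
Provincial Income Tax (Class 2): taxable = $2,380.00
  $60.00 + 8.72% × ($2,380.00 − $1,000.00) = $60.00 + 8.72% × $1,380.00 = $180.34
Difference: |$437.12 − $180.34| = $256.78 (higher under Class 1)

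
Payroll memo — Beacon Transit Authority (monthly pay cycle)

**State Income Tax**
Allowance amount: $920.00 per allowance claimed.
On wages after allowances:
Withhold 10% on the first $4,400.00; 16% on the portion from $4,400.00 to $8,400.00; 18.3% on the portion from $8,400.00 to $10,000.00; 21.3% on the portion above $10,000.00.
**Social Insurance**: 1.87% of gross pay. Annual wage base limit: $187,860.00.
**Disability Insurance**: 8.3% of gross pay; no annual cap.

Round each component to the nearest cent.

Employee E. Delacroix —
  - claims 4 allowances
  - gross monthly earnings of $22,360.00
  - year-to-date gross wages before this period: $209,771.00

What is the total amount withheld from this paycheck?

$5,077.52

State Income Tax: taxable = $22,360.00 − 4×$920.00 = $18,680.00
  $1,372.80 + 21.3% × ($18,680.00 − $10,000.00) = $1,372.80 + 21.3% × $8,680.00 = $3,221.64
Social Insurance: YTD $209,771.00 ≥ cap $187,860.00 → $0.00
Disability Insurance: 8.3% × $22,360.00 = $1,855.88
Total: $3,221.64 + $0.00 + $1,855.88 = $5,077.52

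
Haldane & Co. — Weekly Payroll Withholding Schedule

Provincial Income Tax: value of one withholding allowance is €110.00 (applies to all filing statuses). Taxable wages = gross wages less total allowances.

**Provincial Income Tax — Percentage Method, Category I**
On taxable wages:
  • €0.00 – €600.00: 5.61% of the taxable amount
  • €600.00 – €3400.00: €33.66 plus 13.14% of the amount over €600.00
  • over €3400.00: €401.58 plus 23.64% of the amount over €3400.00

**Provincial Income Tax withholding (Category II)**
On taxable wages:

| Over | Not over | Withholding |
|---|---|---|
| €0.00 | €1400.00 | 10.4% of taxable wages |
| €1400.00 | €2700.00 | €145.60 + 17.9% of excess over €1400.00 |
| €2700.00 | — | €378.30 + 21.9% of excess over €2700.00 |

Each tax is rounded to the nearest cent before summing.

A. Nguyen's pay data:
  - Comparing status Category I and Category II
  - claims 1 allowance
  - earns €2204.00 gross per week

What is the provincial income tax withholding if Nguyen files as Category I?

Provincial Income Tax (Category I): taxable = €2204.00 − 1×€110.00 = €2094.00
  €33.66 + 13.14% × (€2094.00 − €600.00) = €33.66 + 13.14% × €1494.00 = €229.97

€229.97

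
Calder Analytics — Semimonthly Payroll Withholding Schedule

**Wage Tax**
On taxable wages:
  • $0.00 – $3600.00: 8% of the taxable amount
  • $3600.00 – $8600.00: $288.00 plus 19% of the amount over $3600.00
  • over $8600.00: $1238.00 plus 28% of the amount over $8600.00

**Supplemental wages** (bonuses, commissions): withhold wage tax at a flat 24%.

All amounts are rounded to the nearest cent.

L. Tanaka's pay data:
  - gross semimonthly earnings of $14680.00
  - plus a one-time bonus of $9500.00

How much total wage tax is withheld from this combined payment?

$5220.40

Wage Tax: taxable = $14680.00
  $1238.00 + 28% × ($14680.00 − $8600.00) = $1238.00 + 28% × $6080.00 = $2940.40
Supplemental (24% flat on bonus): 24% × $9500.00 = $2280.00
Total wage tax: $2940.40 + $2280.00 = $5220.40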